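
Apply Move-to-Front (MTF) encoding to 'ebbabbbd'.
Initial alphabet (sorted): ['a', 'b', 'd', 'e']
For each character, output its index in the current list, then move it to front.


MTF encoding:
'e': index 3 in ['a', 'b', 'd', 'e'] -> ['e', 'a', 'b', 'd']
'b': index 2 in ['e', 'a', 'b', 'd'] -> ['b', 'e', 'a', 'd']
'b': index 0 in ['b', 'e', 'a', 'd'] -> ['b', 'e', 'a', 'd']
'a': index 2 in ['b', 'e', 'a', 'd'] -> ['a', 'b', 'e', 'd']
'b': index 1 in ['a', 'b', 'e', 'd'] -> ['b', 'a', 'e', 'd']
'b': index 0 in ['b', 'a', 'e', 'd'] -> ['b', 'a', 'e', 'd']
'b': index 0 in ['b', 'a', 'e', 'd'] -> ['b', 'a', 'e', 'd']
'd': index 3 in ['b', 'a', 'e', 'd'] -> ['d', 'b', 'a', 'e']


Output: [3, 2, 0, 2, 1, 0, 0, 3]


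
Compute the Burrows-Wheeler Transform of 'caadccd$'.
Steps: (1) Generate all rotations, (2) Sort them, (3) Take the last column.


Rotations (sorted):
  0: $caadccd -> last char: d
  1: aadccd$c -> last char: c
  2: adccd$ca -> last char: a
  3: caadccd$ -> last char: $
  4: ccd$caad -> last char: d
  5: cd$caadc -> last char: c
  6: d$caadcc -> last char: c
  7: dccd$caa -> last char: a


BWT = dca$dcca


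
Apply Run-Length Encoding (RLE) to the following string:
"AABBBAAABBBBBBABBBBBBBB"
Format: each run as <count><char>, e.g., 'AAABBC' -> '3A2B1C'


Scanning runs left to right:
  i=0: run of 'A' x 2 -> '2A'
  i=2: run of 'B' x 3 -> '3B'
  i=5: run of 'A' x 3 -> '3A'
  i=8: run of 'B' x 6 -> '6B'
  i=14: run of 'A' x 1 -> '1A'
  i=15: run of 'B' x 8 -> '8B'

RLE = 2A3B3A6B1A8B


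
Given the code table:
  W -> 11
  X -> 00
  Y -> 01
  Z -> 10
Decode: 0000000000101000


Decoding:
00 -> X
00 -> X
00 -> X
00 -> X
00 -> X
10 -> Z
10 -> Z
00 -> X


Result: XXXXXZZX


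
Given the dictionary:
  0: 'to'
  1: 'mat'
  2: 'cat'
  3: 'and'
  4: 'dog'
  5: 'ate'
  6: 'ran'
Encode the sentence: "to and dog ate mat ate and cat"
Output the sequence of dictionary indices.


Look up each word in the dictionary:
  'to' -> 0
  'and' -> 3
  'dog' -> 4
  'ate' -> 5
  'mat' -> 1
  'ate' -> 5
  'and' -> 3
  'cat' -> 2

Encoded: [0, 3, 4, 5, 1, 5, 3, 2]


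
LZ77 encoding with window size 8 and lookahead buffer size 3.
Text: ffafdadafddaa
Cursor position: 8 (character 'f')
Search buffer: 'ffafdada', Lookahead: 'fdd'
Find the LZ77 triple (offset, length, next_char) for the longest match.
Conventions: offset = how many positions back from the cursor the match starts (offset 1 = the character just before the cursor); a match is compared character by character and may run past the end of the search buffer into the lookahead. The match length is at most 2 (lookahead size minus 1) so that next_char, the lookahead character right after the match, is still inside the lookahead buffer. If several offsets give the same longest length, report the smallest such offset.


Try each offset into the search buffer:
  offset=1 (pos 7, char 'a'): match length 0
  offset=2 (pos 6, char 'd'): match length 0
  offset=3 (pos 5, char 'a'): match length 0
  offset=4 (pos 4, char 'd'): match length 0
  offset=5 (pos 3, char 'f'): match length 2
  offset=6 (pos 2, char 'a'): match length 0
  offset=7 (pos 1, char 'f'): match length 1
  offset=8 (pos 0, char 'f'): match length 1
Longest match has length 2 at offset 5.
next_char = character at position 8 + 2 = 10 -> 'd'

Best match: offset=5, length=2 (matching 'fd' starting at position 3)
LZ77 triple: (5, 2, 'd')


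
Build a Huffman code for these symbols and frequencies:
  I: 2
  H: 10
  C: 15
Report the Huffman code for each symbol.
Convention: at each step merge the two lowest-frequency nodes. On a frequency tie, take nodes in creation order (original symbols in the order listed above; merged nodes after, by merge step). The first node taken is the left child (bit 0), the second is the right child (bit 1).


Huffman tree construction:
Step 1: Merge I(2) + H(10) = 12
Step 2: Merge (I+H)(12) + C(15) = 27
Read each symbol's code off the tree from the root (left child = 0, right child = 1).

Codes:
  I: 00 (length 2)
  H: 01 (length 2)
  C: 1 (length 1)
Average code length: 39/27 = 1.4444 bits/symbol


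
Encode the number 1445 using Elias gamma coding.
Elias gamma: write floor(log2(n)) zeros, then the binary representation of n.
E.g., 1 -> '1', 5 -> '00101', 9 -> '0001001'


num_bits = floor(log2(1445)) + 1 = 11
leading_zeros = num_bits - 1 = 10
binary(1445) = 10110100101

Elias gamma(1445) = '0000000000' + '10110100101' = 000000000010110100101 (21 bits)


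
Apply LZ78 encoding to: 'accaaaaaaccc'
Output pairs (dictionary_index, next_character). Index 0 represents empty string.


LZ78 encoding steps:
Dictionary: {0: ''}
Step 1: w='' (idx 0), next='a' -> output (0, 'a'), add 'a' as idx 1
Step 2: w='' (idx 0), next='c' -> output (0, 'c'), add 'c' as idx 2
Step 3: w='c' (idx 2), next='a' -> output (2, 'a'), add 'ca' as idx 3
Step 4: w='a' (idx 1), next='a' -> output (1, 'a'), add 'aa' as idx 4
Step 5: w='aa' (idx 4), next='a' -> output (4, 'a'), add 'aaa' as idx 5
Step 6: w='c' (idx 2), next='c' -> output (2, 'c'), add 'cc' as idx 6
Step 7: w='c' (idx 2), end of input -> output (2, '')


Encoded: [(0, 'a'), (0, 'c'), (2, 'a'), (1, 'a'), (4, 'a'), (2, 'c'), (2, '')]


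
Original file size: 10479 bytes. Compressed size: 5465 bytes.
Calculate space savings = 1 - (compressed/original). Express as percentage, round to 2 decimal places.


ratio = compressed/original = 5465/10479 = 0.521519
savings = 1 - ratio = 1 - 0.521519 = 0.478481
as a percentage: 0.478481 * 100 = 47.85%

Space savings = 1 - 5465/10479 = 47.85%


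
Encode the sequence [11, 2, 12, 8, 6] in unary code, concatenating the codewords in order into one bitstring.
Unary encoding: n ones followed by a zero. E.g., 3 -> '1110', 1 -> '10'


Encode each number as n ones followed by a terminating 0:
  11 -> 111111111110 (12 bits)
  2 -> 110 (3 bits)
  12 -> 1111111111110 (13 bits)
  8 -> 111111110 (9 bits)
  6 -> 1111110 (7 bits)
Total length = 12 + 3 + 13 + 9 + 7 = 44 bits.

Unary([11, 2, 12, 8, 6]) = 11111111111011011111111111101111111101111110 (44 bits)


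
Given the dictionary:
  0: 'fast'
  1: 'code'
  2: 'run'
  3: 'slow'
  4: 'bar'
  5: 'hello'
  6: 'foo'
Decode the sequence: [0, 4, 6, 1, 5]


Look up each index in the dictionary:
  0 -> 'fast'
  4 -> 'bar'
  6 -> 'foo'
  1 -> 'code'
  5 -> 'hello'

Decoded: "fast bar foo code hello"


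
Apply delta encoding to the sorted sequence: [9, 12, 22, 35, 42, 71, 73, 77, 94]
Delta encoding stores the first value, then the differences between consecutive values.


First value: 9
Deltas:
  12 - 9 = 3
  22 - 12 = 10
  35 - 22 = 13
  42 - 35 = 7
  71 - 42 = 29
  73 - 71 = 2
  77 - 73 = 4
  94 - 77 = 17


Delta encoded: [9, 3, 10, 13, 7, 29, 2, 4, 17]


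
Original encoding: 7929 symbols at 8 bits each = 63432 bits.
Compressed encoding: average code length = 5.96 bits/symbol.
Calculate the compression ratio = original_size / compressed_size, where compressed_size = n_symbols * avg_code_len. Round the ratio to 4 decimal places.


original_size = n_symbols * orig_bits = 7929 * 8 = 63432 bits
compressed_size = n_symbols * avg_code_len = 7929 * 5.96 = 47256.84 bits
ratio = original_size / compressed_size = 63432 / 47256.84 = 1.3423

Compression ratio = 1.3423


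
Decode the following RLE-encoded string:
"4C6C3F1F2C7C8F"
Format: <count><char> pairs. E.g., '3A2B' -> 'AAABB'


Expanding each <count><char> pair:
  4C -> 'CCCC'
  6C -> 'CCCCCC'
  3F -> 'FFF'
  1F -> 'F'
  2C -> 'CC'
  7C -> 'CCCCCCC'
  8F -> 'FFFFFFFF'

Decoded = CCCCCCCCCCFFFFCCCCCCCCCFFFFFFFF


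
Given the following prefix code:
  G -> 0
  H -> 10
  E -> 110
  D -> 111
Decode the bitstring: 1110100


Decoding step by step:
Bits 111 -> D
Bits 0 -> G
Bits 10 -> H
Bits 0 -> G


Decoded message: DGHG


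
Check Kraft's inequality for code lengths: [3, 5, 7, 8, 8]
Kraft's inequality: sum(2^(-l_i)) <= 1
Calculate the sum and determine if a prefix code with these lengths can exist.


Sum = 2^(-3) + 2^(-5) + 2^(-7) + 2^(-8) + 2^(-8)
    = 0.125 + 0.03125 + 0.0078125 + 0.00390625 + 0.00390625
    = 44/256 = 0.171875
Since 0.171875 <= 1, Kraft's inequality IS satisfied.
A prefix code with these lengths CAN exist.

Kraft sum = 0.171875. Satisfied.


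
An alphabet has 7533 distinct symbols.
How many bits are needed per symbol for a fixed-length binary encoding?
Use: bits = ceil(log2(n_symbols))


log2(7533) = 12.879
Bracket: 2^12 = 4096 < 7533 <= 2^13 = 8192
So ceil(log2(7533)) = 13

bits = ceil(log2(7533)) = ceil(12.879) = 13 bits


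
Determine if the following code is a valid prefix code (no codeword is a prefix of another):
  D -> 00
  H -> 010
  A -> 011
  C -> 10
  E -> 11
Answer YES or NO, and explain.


Checking each pair (does one codeword prefix another?):
  D='00' vs H='010': no prefix
  D='00' vs A='011': no prefix
  D='00' vs C='10': no prefix
  D='00' vs E='11': no prefix
  H='010' vs D='00': no prefix
  H='010' vs A='011': no prefix
  H='010' vs C='10': no prefix
  H='010' vs E='11': no prefix
  A='011' vs D='00': no prefix
  A='011' vs H='010': no prefix
  A='011' vs C='10': no prefix
  A='011' vs E='11': no prefix
  C='10' vs D='00': no prefix
  C='10' vs H='010': no prefix
  C='10' vs A='011': no prefix
  C='10' vs E='11': no prefix
  E='11' vs D='00': no prefix
  E='11' vs H='010': no prefix
  E='11' vs A='011': no prefix
  E='11' vs C='10': no prefix
No violation found over all pairs.

YES -- this is a valid prefix code. No codeword is a prefix of any other codeword.


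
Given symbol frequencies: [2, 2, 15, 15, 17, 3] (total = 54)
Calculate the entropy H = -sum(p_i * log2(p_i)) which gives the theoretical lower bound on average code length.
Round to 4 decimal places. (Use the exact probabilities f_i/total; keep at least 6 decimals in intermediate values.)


Per-symbol terms -p_i * log2(p_i) with p_i = f_i/54:
  p = 2/54 = 0.037037: log2(p) = -4.754888, -p*log2(p) = 0.176107
  p = 2/54 = 0.037037: log2(p) = -4.754888, -p*log2(p) = 0.176107
  p = 15/54 = 0.277778: log2(p) = -1.847997, -p*log2(p) = 0.513332
  p = 15/54 = 0.277778: log2(p) = -1.847997, -p*log2(p) = 0.513332
  p = 17/54 = 0.314815: log2(p) = -1.667425, -p*log2(p) = 0.524930
  p = 3/54 = 0.055556: log2(p) = -4.169925, -p*log2(p) = 0.231663
H = 0.176107 + 0.176107 + 0.513332 + 0.513332 + 0.524930 + 0.231663 = 2.135471

H = 2.1355 bits/symbol


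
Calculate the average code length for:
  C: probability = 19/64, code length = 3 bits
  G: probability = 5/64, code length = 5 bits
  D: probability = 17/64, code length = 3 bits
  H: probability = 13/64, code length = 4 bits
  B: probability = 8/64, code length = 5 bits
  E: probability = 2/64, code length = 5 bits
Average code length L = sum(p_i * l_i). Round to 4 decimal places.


Weighted contributions p_i * l_i:
  C: (19/64) * 3 = 57/64
  G: (5/64) * 5 = 25/64
  D: (17/64) * 3 = 51/64
  H: (13/64) * 4 = 52/64
  B: (8/64) * 5 = 40/64
  E: (2/64) * 5 = 10/64
Sum = (57 + 25 + 51 + 52 + 40 + 10)/64 = 235/64

L = 235/64 = 3.6719 bits/symbol


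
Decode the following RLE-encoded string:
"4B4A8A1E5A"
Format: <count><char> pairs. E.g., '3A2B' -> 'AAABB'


Expanding each <count><char> pair:
  4B -> 'BBBB'
  4A -> 'AAAA'
  8A -> 'AAAAAAAA'
  1E -> 'E'
  5A -> 'AAAAA'

Decoded = BBBBAAAAAAAAAAAAEAAAAA


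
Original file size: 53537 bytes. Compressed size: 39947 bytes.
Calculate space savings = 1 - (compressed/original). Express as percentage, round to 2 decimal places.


ratio = compressed/original = 39947/53537 = 0.746157
savings = 1 - ratio = 1 - 0.746157 = 0.253843
as a percentage: 0.253843 * 100 = 25.38%

Space savings = 1 - 39947/53537 = 25.38%


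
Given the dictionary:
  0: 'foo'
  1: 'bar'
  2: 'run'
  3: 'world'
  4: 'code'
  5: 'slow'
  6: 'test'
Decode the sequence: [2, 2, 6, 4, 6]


Look up each index in the dictionary:
  2 -> 'run'
  2 -> 'run'
  6 -> 'test'
  4 -> 'code'
  6 -> 'test'

Decoded: "run run test code test"


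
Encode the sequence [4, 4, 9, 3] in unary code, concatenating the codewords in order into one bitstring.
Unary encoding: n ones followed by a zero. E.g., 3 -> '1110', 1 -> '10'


Encode each number as n ones followed by a terminating 0:
  4 -> 11110 (5 bits)
  4 -> 11110 (5 bits)
  9 -> 1111111110 (10 bits)
  3 -> 1110 (4 bits)
Total length = 5 + 5 + 10 + 4 = 24 bits.

Unary([4, 4, 9, 3]) = 111101111011111111101110 (24 bits)


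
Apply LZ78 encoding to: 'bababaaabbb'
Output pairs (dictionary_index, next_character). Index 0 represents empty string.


LZ78 encoding steps:
Dictionary: {0: ''}
Step 1: w='' (idx 0), next='b' -> output (0, 'b'), add 'b' as idx 1
Step 2: w='' (idx 0), next='a' -> output (0, 'a'), add 'a' as idx 2
Step 3: w='b' (idx 1), next='a' -> output (1, 'a'), add 'ba' as idx 3
Step 4: w='ba' (idx 3), next='a' -> output (3, 'a'), add 'baa' as idx 4
Step 5: w='a' (idx 2), next='b' -> output (2, 'b'), add 'ab' as idx 5
Step 6: w='b' (idx 1), next='b' -> output (1, 'b'), add 'bb' as idx 6


Encoded: [(0, 'b'), (0, 'a'), (1, 'a'), (3, 'a'), (2, 'b'), (1, 'b')]


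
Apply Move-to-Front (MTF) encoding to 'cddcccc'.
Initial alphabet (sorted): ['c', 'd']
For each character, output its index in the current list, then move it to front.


MTF encoding:
'c': index 0 in ['c', 'd'] -> ['c', 'd']
'd': index 1 in ['c', 'd'] -> ['d', 'c']
'd': index 0 in ['d', 'c'] -> ['d', 'c']
'c': index 1 in ['d', 'c'] -> ['c', 'd']
'c': index 0 in ['c', 'd'] -> ['c', 'd']
'c': index 0 in ['c', 'd'] -> ['c', 'd']
'c': index 0 in ['c', 'd'] -> ['c', 'd']


Output: [0, 1, 0, 1, 0, 0, 0]


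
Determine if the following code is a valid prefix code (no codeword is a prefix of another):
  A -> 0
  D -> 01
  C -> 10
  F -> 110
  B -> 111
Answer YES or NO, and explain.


Checking each pair (does one codeword prefix another?):
  A='0' vs D='01': prefix -- VIOLATION

NO -- this is NOT a valid prefix code. A (0) is a prefix of D (01).


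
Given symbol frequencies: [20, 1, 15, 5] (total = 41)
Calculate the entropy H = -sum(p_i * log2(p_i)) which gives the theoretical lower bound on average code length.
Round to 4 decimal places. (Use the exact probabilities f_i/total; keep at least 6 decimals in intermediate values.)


Per-symbol terms -p_i * log2(p_i) with p_i = f_i/41:
  p = 20/41 = 0.487805: log2(p) = -1.035624, -p*log2(p) = 0.505182
  p = 1/41 = 0.024390: log2(p) = -5.357552, -p*log2(p) = 0.130672
  p = 15/41 = 0.365854: log2(p) = -1.450661, -p*log2(p) = 0.530730
  p = 5/41 = 0.121951: log2(p) = -3.035624, -p*log2(p) = 0.370198
H = 0.505182 + 0.130672 + 0.530730 + 0.370198 = 1.536782

H = 1.5368 bits/symbol


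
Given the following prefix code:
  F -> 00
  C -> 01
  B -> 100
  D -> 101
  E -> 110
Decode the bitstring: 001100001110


Decoding step by step:
Bits 00 -> F
Bits 110 -> E
Bits 00 -> F
Bits 01 -> C
Bits 110 -> E


Decoded message: FEFCE


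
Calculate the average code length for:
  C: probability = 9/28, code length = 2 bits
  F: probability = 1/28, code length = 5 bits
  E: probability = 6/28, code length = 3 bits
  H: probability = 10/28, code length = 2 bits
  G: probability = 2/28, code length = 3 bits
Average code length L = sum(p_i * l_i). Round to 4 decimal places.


Weighted contributions p_i * l_i:
  C: (9/28) * 2 = 18/28
  F: (1/28) * 5 = 5/28
  E: (6/28) * 3 = 18/28
  H: (10/28) * 2 = 20/28
  G: (2/28) * 3 = 6/28
Sum = (18 + 5 + 18 + 20 + 6)/28 = 67/28

L = 67/28 = 2.3929 bits/symbol


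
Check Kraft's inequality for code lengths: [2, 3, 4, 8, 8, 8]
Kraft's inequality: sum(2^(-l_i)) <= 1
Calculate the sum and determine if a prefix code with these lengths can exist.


Sum = 2^(-2) + 2^(-3) + 2^(-4) + 2^(-8) + 2^(-8) + 2^(-8)
    = 0.25 + 0.125 + 0.0625 + 0.00390625 + 0.00390625 + 0.00390625
    = 115/256 = 0.44921875
Since 0.44921875 <= 1, Kraft's inequality IS satisfied.
A prefix code with these lengths CAN exist.

Kraft sum = 0.44921875. Satisfied.


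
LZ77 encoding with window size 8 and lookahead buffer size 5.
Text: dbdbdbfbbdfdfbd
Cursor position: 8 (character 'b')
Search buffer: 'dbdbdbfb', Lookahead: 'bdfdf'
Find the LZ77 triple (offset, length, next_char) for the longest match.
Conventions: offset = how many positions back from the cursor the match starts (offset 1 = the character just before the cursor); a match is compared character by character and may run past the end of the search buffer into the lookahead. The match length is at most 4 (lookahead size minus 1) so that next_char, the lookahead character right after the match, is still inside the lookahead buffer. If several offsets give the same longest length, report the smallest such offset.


Try each offset into the search buffer:
  offset=1 (pos 7, char 'b'): match length 1
  offset=2 (pos 6, char 'f'): match length 0
  offset=3 (pos 5, char 'b'): match length 1
  offset=4 (pos 4, char 'd'): match length 0
  offset=5 (pos 3, char 'b'): match length 2
  offset=6 (pos 2, char 'd'): match length 0
  offset=7 (pos 1, char 'b'): match length 2
  offset=8 (pos 0, char 'd'): match length 0
Longest match has length 2, found at offsets 5, 7; take the smallest, offset 5.
next_char = character at position 8 + 2 = 10 -> 'f'

Best match: offset=5, length=2 (matching 'bd' starting at position 3)
LZ77 triple: (5, 2, 'f')


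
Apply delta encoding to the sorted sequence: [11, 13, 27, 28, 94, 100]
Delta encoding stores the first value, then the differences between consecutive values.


First value: 11
Deltas:
  13 - 11 = 2
  27 - 13 = 14
  28 - 27 = 1
  94 - 28 = 66
  100 - 94 = 6


Delta encoded: [11, 2, 14, 1, 66, 6]


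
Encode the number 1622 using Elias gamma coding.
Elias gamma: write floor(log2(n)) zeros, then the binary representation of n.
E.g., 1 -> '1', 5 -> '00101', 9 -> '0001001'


num_bits = floor(log2(1622)) + 1 = 11
leading_zeros = num_bits - 1 = 10
binary(1622) = 11001010110

Elias gamma(1622) = '0000000000' + '11001010110' = 000000000011001010110 (21 bits)


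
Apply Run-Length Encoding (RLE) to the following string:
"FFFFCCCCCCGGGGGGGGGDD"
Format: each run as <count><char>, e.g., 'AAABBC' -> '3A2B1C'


Scanning runs left to right:
  i=0: run of 'F' x 4 -> '4F'
  i=4: run of 'C' x 6 -> '6C'
  i=10: run of 'G' x 9 -> '9G'
  i=19: run of 'D' x 2 -> '2D'

RLE = 4F6C9G2D


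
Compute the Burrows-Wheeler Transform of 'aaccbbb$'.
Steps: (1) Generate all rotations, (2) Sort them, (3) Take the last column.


Rotations (sorted):
  0: $aaccbbb -> last char: b
  1: aaccbbb$ -> last char: $
  2: accbbb$a -> last char: a
  3: b$aaccbb -> last char: b
  4: bb$aaccb -> last char: b
  5: bbb$aacc -> last char: c
  6: cbbb$aac -> last char: c
  7: ccbbb$aa -> last char: a


BWT = b$abbcca


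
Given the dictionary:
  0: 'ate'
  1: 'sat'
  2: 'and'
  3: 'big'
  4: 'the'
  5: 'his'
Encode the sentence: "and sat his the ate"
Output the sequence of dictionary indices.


Look up each word in the dictionary:
  'and' -> 2
  'sat' -> 1
  'his' -> 5
  'the' -> 4
  'ate' -> 0

Encoded: [2, 1, 5, 4, 0]


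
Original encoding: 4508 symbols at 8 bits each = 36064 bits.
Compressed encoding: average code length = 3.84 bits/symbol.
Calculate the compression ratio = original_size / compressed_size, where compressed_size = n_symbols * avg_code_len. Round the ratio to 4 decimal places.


original_size = n_symbols * orig_bits = 4508 * 8 = 36064 bits
compressed_size = n_symbols * avg_code_len = 4508 * 3.84 = 17310.72 bits
ratio = original_size / compressed_size = 36064 / 17310.72 = 2.0833

Compression ratio = 2.0833


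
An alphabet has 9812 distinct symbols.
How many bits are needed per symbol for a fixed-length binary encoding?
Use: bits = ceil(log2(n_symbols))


log2(9812) = 13.2603
Bracket: 2^13 = 8192 < 9812 <= 2^14 = 16384
So ceil(log2(9812)) = 14

bits = ceil(log2(9812)) = ceil(13.2603) = 14 bits


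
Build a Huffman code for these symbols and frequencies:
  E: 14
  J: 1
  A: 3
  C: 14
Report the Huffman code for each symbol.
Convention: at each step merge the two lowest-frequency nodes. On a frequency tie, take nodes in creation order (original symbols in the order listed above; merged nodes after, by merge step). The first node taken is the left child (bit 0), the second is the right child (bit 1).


Huffman tree construction:
Step 1: Merge J(1) + A(3) = 4
Step 2: Merge (J+A)(4) + E(14) = 18
Step 3: Merge C(14) + ((J+A)+E)(18) = 32
Read each symbol's code off the tree from the root (left child = 0, right child = 1).

Codes:
  E: 11 (length 2)
  J: 100 (length 3)
  A: 101 (length 3)
  C: 0 (length 1)
Average code length: 54/32 = 1.6875 bits/symbol


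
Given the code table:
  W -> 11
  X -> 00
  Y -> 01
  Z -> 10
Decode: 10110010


Decoding:
10 -> Z
11 -> W
00 -> X
10 -> Z


Result: ZWXZ


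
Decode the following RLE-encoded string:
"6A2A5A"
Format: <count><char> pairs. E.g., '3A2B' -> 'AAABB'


Expanding each <count><char> pair:
  6A -> 'AAAAAA'
  2A -> 'AA'
  5A -> 'AAAAA'

Decoded = AAAAAAAAAAAAA


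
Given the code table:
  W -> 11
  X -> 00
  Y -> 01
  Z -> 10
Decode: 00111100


Decoding:
00 -> X
11 -> W
11 -> W
00 -> X


Result: XWWX


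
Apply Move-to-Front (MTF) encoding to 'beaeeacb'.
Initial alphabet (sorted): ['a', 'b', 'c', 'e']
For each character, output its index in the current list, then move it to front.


MTF encoding:
'b': index 1 in ['a', 'b', 'c', 'e'] -> ['b', 'a', 'c', 'e']
'e': index 3 in ['b', 'a', 'c', 'e'] -> ['e', 'b', 'a', 'c']
'a': index 2 in ['e', 'b', 'a', 'c'] -> ['a', 'e', 'b', 'c']
'e': index 1 in ['a', 'e', 'b', 'c'] -> ['e', 'a', 'b', 'c']
'e': index 0 in ['e', 'a', 'b', 'c'] -> ['e', 'a', 'b', 'c']
'a': index 1 in ['e', 'a', 'b', 'c'] -> ['a', 'e', 'b', 'c']
'c': index 3 in ['a', 'e', 'b', 'c'] -> ['c', 'a', 'e', 'b']
'b': index 3 in ['c', 'a', 'e', 'b'] -> ['b', 'c', 'a', 'e']


Output: [1, 3, 2, 1, 0, 1, 3, 3]


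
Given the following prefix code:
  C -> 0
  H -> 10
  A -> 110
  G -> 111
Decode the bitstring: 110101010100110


Decoding step by step:
Bits 110 -> A
Bits 10 -> H
Bits 10 -> H
Bits 10 -> H
Bits 10 -> H
Bits 0 -> C
Bits 110 -> A


Decoded message: AHHHHCA


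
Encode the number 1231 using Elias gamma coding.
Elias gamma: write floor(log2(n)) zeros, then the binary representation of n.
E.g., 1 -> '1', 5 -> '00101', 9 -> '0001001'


num_bits = floor(log2(1231)) + 1 = 11
leading_zeros = num_bits - 1 = 10
binary(1231) = 10011001111

Elias gamma(1231) = '0000000000' + '10011001111' = 000000000010011001111 (21 bits)


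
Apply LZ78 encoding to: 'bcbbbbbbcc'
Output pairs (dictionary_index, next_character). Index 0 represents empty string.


LZ78 encoding steps:
Dictionary: {0: ''}
Step 1: w='' (idx 0), next='b' -> output (0, 'b'), add 'b' as idx 1
Step 2: w='' (idx 0), next='c' -> output (0, 'c'), add 'c' as idx 2
Step 3: w='b' (idx 1), next='b' -> output (1, 'b'), add 'bb' as idx 3
Step 4: w='bb' (idx 3), next='b' -> output (3, 'b'), add 'bbb' as idx 4
Step 5: w='b' (idx 1), next='c' -> output (1, 'c'), add 'bc' as idx 5
Step 6: w='c' (idx 2), end of input -> output (2, '')


Encoded: [(0, 'b'), (0, 'c'), (1, 'b'), (3, 'b'), (1, 'c'), (2, '')]


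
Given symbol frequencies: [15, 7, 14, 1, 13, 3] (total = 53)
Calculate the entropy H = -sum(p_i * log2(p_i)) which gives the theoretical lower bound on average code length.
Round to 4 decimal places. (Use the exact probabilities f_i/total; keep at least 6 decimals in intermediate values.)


Per-symbol terms -p_i * log2(p_i) with p_i = f_i/53:
  p = 15/53 = 0.283019: log2(p) = -1.821030, -p*log2(p) = 0.515386
  p = 7/53 = 0.132075: log2(p) = -2.920566, -p*log2(p) = 0.385735
  p = 14/53 = 0.264151: log2(p) = -1.920566, -p*log2(p) = 0.507319
  p = 1/53 = 0.018868: log2(p) = -5.727920, -p*log2(p) = 0.108074
  p = 13/53 = 0.245283: log2(p) = -2.027481, -p*log2(p) = 0.497307
  p = 3/53 = 0.056604: log2(p) = -4.142958, -p*log2(p) = 0.234507
H = 0.515386 + 0.385735 + 0.507319 + 0.108074 + 0.497307 + 0.234507 = 2.248328

H = 2.2483 bits/symbol


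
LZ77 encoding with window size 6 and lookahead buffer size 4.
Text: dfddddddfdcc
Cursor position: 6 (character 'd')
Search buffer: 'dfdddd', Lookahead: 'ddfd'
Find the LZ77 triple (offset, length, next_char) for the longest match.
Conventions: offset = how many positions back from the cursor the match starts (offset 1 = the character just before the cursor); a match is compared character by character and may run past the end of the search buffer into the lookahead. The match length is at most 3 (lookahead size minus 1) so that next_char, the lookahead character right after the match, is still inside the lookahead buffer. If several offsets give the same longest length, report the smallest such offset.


Try each offset into the search buffer:
  offset=1 (pos 5, char 'd'): match length 2
  offset=2 (pos 4, char 'd'): match length 2
  offset=3 (pos 3, char 'd'): match length 2
  offset=4 (pos 2, char 'd'): match length 2
  offset=5 (pos 1, char 'f'): match length 0
  offset=6 (pos 0, char 'd'): match length 1
Longest match has length 2, found at offsets 1, 2, 3, 4; take the smallest, offset 1.
next_char = character at position 6 + 2 = 8 -> 'f'

Best match: offset=1, length=2 (matching 'dd' starting at position 5)
LZ77 triple: (1, 2, 'f')


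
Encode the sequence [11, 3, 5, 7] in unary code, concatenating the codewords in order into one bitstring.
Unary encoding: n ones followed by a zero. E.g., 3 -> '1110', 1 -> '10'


Encode each number as n ones followed by a terminating 0:
  11 -> 111111111110 (12 bits)
  3 -> 1110 (4 bits)
  5 -> 111110 (6 bits)
  7 -> 11111110 (8 bits)
Total length = 12 + 4 + 6 + 8 = 30 bits.

Unary([11, 3, 5, 7]) = 111111111110111011111011111110 (30 bits)


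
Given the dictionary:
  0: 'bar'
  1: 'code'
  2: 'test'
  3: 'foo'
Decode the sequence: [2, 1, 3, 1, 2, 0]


Look up each index in the dictionary:
  2 -> 'test'
  1 -> 'code'
  3 -> 'foo'
  1 -> 'code'
  2 -> 'test'
  0 -> 'bar'

Decoded: "test code foo code test bar"


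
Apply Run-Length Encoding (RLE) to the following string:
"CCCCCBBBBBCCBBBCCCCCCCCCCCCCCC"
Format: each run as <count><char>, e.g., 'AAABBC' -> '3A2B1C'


Scanning runs left to right:
  i=0: run of 'C' x 5 -> '5C'
  i=5: run of 'B' x 5 -> '5B'
  i=10: run of 'C' x 2 -> '2C'
  i=12: run of 'B' x 3 -> '3B'
  i=15: run of 'C' x 15 -> '15C'

RLE = 5C5B2C3B15C


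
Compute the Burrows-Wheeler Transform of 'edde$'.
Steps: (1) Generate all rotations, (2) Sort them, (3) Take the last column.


Rotations (sorted):
  0: $edde -> last char: e
  1: dde$e -> last char: e
  2: de$ed -> last char: d
  3: e$edd -> last char: d
  4: edde$ -> last char: $


BWT = eedd$


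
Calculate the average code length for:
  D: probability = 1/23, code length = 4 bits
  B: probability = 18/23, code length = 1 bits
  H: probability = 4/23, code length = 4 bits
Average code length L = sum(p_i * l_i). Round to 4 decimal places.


Weighted contributions p_i * l_i:
  D: (1/23) * 4 = 4/23
  B: (18/23) * 1 = 18/23
  H: (4/23) * 4 = 16/23
Sum = (4 + 18 + 16)/23 = 38/23

L = 38/23 = 1.6522 bits/symbol


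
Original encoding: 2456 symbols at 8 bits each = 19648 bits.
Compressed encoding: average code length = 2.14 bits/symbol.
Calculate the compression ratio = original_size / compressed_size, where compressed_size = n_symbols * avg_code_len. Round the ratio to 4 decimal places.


original_size = n_symbols * orig_bits = 2456 * 8 = 19648 bits
compressed_size = n_symbols * avg_code_len = 2456 * 2.14 = 5255.84 bits
ratio = original_size / compressed_size = 19648 / 5255.84 = 3.7383

Compression ratio = 3.7383


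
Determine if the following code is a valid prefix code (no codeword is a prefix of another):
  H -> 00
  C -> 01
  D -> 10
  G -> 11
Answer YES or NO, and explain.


Checking each pair (does one codeword prefix another?):
  H='00' vs C='01': no prefix
  H='00' vs D='10': no prefix
  H='00' vs G='11': no prefix
  C='01' vs H='00': no prefix
  C='01' vs D='10': no prefix
  C='01' vs G='11': no prefix
  D='10' vs H='00': no prefix
  D='10' vs C='01': no prefix
  D='10' vs G='11': no prefix
  G='11' vs H='00': no prefix
  G='11' vs C='01': no prefix
  G='11' vs D='10': no prefix
No violation found over all pairs.

YES -- this is a valid prefix code. No codeword is a prefix of any other codeword.


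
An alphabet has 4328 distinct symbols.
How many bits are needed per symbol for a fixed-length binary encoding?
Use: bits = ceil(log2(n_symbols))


log2(4328) = 12.0795
Bracket: 2^12 = 4096 < 4328 <= 2^13 = 8192
So ceil(log2(4328)) = 13

bits = ceil(log2(4328)) = ceil(12.0795) = 13 bits


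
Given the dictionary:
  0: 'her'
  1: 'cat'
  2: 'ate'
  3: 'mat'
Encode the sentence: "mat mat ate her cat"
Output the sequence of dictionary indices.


Look up each word in the dictionary:
  'mat' -> 3
  'mat' -> 3
  'ate' -> 2
  'her' -> 0
  'cat' -> 1

Encoded: [3, 3, 2, 0, 1]


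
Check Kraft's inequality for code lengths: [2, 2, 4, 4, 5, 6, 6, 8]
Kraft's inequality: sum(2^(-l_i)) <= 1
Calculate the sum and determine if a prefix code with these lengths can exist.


Sum = 2^(-2) + 2^(-2) + 2^(-4) + 2^(-4) + 2^(-5) + 2^(-6) + 2^(-6) + 2^(-8)
    = 0.25 + 0.25 + 0.0625 + 0.0625 + 0.03125 + 0.015625 + 0.015625 + 0.00390625
    = 177/256 = 0.69140625
Since 0.69140625 <= 1, Kraft's inequality IS satisfied.
A prefix code with these lengths CAN exist.

Kraft sum = 0.69140625. Satisfied.


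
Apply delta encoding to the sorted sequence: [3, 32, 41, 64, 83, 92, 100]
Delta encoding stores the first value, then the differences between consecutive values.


First value: 3
Deltas:
  32 - 3 = 29
  41 - 32 = 9
  64 - 41 = 23
  83 - 64 = 19
  92 - 83 = 9
  100 - 92 = 8


Delta encoded: [3, 29, 9, 23, 19, 9, 8]


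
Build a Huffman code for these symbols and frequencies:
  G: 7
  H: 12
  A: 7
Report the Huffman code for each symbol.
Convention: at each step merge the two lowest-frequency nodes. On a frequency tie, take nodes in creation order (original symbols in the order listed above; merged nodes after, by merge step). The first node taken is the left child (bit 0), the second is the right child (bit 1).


Huffman tree construction:
Step 1: Merge G(7) + A(7) = 14
Step 2: Merge H(12) + (G+A)(14) = 26
Read each symbol's code off the tree from the root (left child = 0, right child = 1).

Codes:
  G: 10 (length 2)
  H: 0 (length 1)
  A: 11 (length 2)
Average code length: 40/26 = 1.5385 bits/symbol


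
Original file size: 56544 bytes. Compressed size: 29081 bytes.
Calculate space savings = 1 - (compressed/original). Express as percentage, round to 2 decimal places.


ratio = compressed/original = 29081/56544 = 0.514307
savings = 1 - ratio = 1 - 0.514307 = 0.485693
as a percentage: 0.485693 * 100 = 48.57%

Space savings = 1 - 29081/56544 = 48.57%


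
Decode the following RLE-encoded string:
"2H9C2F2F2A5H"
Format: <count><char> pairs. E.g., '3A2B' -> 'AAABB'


Expanding each <count><char> pair:
  2H -> 'HH'
  9C -> 'CCCCCCCCC'
  2F -> 'FF'
  2F -> 'FF'
  2A -> 'AA'
  5H -> 'HHHHH'

Decoded = HHCCCCCCCCCFFFFAAHHHHH


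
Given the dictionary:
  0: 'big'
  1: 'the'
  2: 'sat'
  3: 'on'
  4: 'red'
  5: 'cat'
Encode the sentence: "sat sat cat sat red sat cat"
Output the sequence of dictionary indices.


Look up each word in the dictionary:
  'sat' -> 2
  'sat' -> 2
  'cat' -> 5
  'sat' -> 2
  'red' -> 4
  'sat' -> 2
  'cat' -> 5

Encoded: [2, 2, 5, 2, 4, 2, 5]


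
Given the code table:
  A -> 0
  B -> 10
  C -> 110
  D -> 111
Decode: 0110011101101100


Decoding:
0 -> A
110 -> C
0 -> A
111 -> D
0 -> A
110 -> C
110 -> C
0 -> A


Result: ACADACCA


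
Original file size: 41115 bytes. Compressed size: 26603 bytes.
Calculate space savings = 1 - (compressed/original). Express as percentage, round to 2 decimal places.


ratio = compressed/original = 26603/41115 = 0.647039
savings = 1 - ratio = 1 - 0.647039 = 0.352961
as a percentage: 0.352961 * 100 = 35.3%

Space savings = 1 - 26603/41115 = 35.3%


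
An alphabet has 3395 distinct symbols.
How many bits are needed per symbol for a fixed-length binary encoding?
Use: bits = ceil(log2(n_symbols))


log2(3395) = 11.7292
Bracket: 2^11 = 2048 < 3395 <= 2^12 = 4096
So ceil(log2(3395)) = 12

bits = ceil(log2(3395)) = ceil(11.7292) = 12 bits


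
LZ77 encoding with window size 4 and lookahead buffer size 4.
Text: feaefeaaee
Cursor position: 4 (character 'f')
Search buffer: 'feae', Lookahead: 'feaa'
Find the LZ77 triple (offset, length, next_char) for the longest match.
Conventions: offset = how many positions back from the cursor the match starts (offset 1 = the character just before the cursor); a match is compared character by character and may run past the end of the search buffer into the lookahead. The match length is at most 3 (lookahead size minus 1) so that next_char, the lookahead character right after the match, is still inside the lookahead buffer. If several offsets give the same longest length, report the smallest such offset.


Try each offset into the search buffer:
  offset=1 (pos 3, char 'e'): match length 0
  offset=2 (pos 2, char 'a'): match length 0
  offset=3 (pos 1, char 'e'): match length 0
  offset=4 (pos 0, char 'f'): match length 3
Longest match has length 3 at offset 4.
next_char = character at position 4 + 3 = 7 -> 'a'

Best match: offset=4, length=3 (matching 'fea' starting at position 0)
LZ77 triple: (4, 3, 'a')


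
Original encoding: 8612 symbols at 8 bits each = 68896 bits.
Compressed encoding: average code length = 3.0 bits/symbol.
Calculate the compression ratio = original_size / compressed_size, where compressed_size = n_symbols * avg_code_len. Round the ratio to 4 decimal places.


original_size = n_symbols * orig_bits = 8612 * 8 = 68896 bits
compressed_size = n_symbols * avg_code_len = 8612 * 3.0 = 25836.0 bits
ratio = original_size / compressed_size = 68896 / 25836.0 = 2.6667

Compression ratio = 2.6667


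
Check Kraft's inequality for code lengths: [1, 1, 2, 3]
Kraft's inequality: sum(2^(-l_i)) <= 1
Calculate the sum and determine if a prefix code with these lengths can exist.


Sum = 2^(-1) + 2^(-1) + 2^(-2) + 2^(-3)
    = 0.5 + 0.5 + 0.25 + 0.125
    = 11/8 = 1.375
Since 1.375 > 1, Kraft's inequality is NOT satisfied.
A prefix code with these lengths CANNOT exist.

Kraft sum = 1.375. Not satisfied.


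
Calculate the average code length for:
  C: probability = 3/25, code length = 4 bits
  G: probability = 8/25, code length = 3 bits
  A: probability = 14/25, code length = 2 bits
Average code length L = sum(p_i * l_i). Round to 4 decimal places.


Weighted contributions p_i * l_i:
  C: (3/25) * 4 = 12/25
  G: (8/25) * 3 = 24/25
  A: (14/25) * 2 = 28/25
Sum = (12 + 24 + 28)/25 = 64/25

L = 64/25 = 2.5600 bits/symbol


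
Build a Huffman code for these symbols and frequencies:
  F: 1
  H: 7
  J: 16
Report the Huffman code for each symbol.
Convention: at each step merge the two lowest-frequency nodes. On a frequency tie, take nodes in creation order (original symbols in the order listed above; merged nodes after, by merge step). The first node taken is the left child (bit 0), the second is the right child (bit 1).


Huffman tree construction:
Step 1: Merge F(1) + H(7) = 8
Step 2: Merge (F+H)(8) + J(16) = 24
Read each symbol's code off the tree from the root (left child = 0, right child = 1).

Codes:
  F: 00 (length 2)
  H: 01 (length 2)
  J: 1 (length 1)
Average code length: 32/24 = 1.3333 bits/symbol


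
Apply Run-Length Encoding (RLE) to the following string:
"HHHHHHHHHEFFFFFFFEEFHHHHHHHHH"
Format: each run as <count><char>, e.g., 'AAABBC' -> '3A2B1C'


Scanning runs left to right:
  i=0: run of 'H' x 9 -> '9H'
  i=9: run of 'E' x 1 -> '1E'
  i=10: run of 'F' x 7 -> '7F'
  i=17: run of 'E' x 2 -> '2E'
  i=19: run of 'F' x 1 -> '1F'
  i=20: run of 'H' x 9 -> '9H'

RLE = 9H1E7F2E1F9H


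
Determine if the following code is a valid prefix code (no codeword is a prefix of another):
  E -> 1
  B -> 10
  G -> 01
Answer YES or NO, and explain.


Checking each pair (does one codeword prefix another?):
  E='1' vs B='10': prefix -- VIOLATION

NO -- this is NOT a valid prefix code. E (1) is a prefix of B (10).


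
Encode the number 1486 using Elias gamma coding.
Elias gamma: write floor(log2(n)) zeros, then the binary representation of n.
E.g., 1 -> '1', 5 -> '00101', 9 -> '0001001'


num_bits = floor(log2(1486)) + 1 = 11
leading_zeros = num_bits - 1 = 10
binary(1486) = 10111001110

Elias gamma(1486) = '0000000000' + '10111001110' = 000000000010111001110 (21 bits)


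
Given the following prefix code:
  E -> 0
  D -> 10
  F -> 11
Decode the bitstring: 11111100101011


Decoding step by step:
Bits 11 -> F
Bits 11 -> F
Bits 11 -> F
Bits 0 -> E
Bits 0 -> E
Bits 10 -> D
Bits 10 -> D
Bits 11 -> F


Decoded message: FFFEEDDF


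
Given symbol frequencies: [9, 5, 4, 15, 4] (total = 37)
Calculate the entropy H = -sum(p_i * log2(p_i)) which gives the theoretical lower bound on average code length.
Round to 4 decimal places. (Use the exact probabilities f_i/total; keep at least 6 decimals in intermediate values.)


Per-symbol terms -p_i * log2(p_i) with p_i = f_i/37:
  p = 9/37 = 0.243243: log2(p) = -2.039528, -p*log2(p) = 0.496101
  p = 5/37 = 0.135135: log2(p) = -2.887525, -p*log2(p) = 0.390206
  p = 4/37 = 0.108108: log2(p) = -3.209453, -p*log2(p) = 0.346968
  p = 15/37 = 0.405405: log2(p) = -1.302563, -p*log2(p) = 0.528066
  p = 4/37 = 0.108108: log2(p) = -3.209453, -p*log2(p) = 0.346968
H = 0.496101 + 0.390206 + 0.346968 + 0.528066 + 0.346968 = 2.108309

H = 2.1083 bits/symbol


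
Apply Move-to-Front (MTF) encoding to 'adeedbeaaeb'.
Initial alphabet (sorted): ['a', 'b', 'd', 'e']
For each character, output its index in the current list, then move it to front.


MTF encoding:
'a': index 0 in ['a', 'b', 'd', 'e'] -> ['a', 'b', 'd', 'e']
'd': index 2 in ['a', 'b', 'd', 'e'] -> ['d', 'a', 'b', 'e']
'e': index 3 in ['d', 'a', 'b', 'e'] -> ['e', 'd', 'a', 'b']
'e': index 0 in ['e', 'd', 'a', 'b'] -> ['e', 'd', 'a', 'b']
'd': index 1 in ['e', 'd', 'a', 'b'] -> ['d', 'e', 'a', 'b']
'b': index 3 in ['d', 'e', 'a', 'b'] -> ['b', 'd', 'e', 'a']
'e': index 2 in ['b', 'd', 'e', 'a'] -> ['e', 'b', 'd', 'a']
'a': index 3 in ['e', 'b', 'd', 'a'] -> ['a', 'e', 'b', 'd']
'a': index 0 in ['a', 'e', 'b', 'd'] -> ['a', 'e', 'b', 'd']
'e': index 1 in ['a', 'e', 'b', 'd'] -> ['e', 'a', 'b', 'd']
'b': index 2 in ['e', 'a', 'b', 'd'] -> ['b', 'e', 'a', 'd']


Output: [0, 2, 3, 0, 1, 3, 2, 3, 0, 1, 2]


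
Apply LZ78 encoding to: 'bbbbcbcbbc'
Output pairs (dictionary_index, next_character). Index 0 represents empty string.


LZ78 encoding steps:
Dictionary: {0: ''}
Step 1: w='' (idx 0), next='b' -> output (0, 'b'), add 'b' as idx 1
Step 2: w='b' (idx 1), next='b' -> output (1, 'b'), add 'bb' as idx 2
Step 3: w='b' (idx 1), next='c' -> output (1, 'c'), add 'bc' as idx 3
Step 4: w='bc' (idx 3), next='b' -> output (3, 'b'), add 'bcb' as idx 4
Step 5: w='bc' (idx 3), end of input -> output (3, '')


Encoded: [(0, 'b'), (1, 'b'), (1, 'c'), (3, 'b'), (3, '')]


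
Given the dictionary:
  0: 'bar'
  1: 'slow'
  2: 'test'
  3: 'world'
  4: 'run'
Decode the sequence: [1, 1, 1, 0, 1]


Look up each index in the dictionary:
  1 -> 'slow'
  1 -> 'slow'
  1 -> 'slow'
  0 -> 'bar'
  1 -> 'slow'

Decoded: "slow slow slow bar slow"


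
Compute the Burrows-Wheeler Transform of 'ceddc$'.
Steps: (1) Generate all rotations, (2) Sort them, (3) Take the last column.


Rotations (sorted):
  0: $ceddc -> last char: c
  1: c$cedd -> last char: d
  2: ceddc$ -> last char: $
  3: dc$ced -> last char: d
  4: ddc$ce -> last char: e
  5: eddc$c -> last char: c


BWT = cd$dec


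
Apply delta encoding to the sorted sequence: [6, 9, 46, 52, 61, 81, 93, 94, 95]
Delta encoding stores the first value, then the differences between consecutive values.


First value: 6
Deltas:
  9 - 6 = 3
  46 - 9 = 37
  52 - 46 = 6
  61 - 52 = 9
  81 - 61 = 20
  93 - 81 = 12
  94 - 93 = 1
  95 - 94 = 1


Delta encoded: [6, 3, 37, 6, 9, 20, 12, 1, 1]


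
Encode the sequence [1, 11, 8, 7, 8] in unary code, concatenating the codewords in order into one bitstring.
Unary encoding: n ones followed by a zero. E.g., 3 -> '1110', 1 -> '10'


Encode each number as n ones followed by a terminating 0:
  1 -> 10 (2 bits)
  11 -> 111111111110 (12 bits)
  8 -> 111111110 (9 bits)
  7 -> 11111110 (8 bits)
  8 -> 111111110 (9 bits)
Total length = 2 + 12 + 9 + 8 + 9 = 40 bits.

Unary([1, 11, 8, 7, 8]) = 1011111111111011111111011111110111111110 (40 bits)
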